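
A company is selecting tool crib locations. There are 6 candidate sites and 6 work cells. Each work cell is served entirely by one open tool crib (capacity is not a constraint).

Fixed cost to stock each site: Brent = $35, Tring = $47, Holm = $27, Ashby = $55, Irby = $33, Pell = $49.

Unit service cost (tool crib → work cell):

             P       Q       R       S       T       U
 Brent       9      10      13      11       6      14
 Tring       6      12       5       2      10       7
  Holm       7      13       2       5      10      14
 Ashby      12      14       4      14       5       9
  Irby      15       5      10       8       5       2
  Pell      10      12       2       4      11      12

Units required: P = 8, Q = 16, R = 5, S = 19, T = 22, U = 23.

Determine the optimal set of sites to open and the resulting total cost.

For any fixed open set, each work cell goes to its cheapest open site; total = fixed + service.
{Tring, Irby}: P→Tring 6·8=48, Q→Irby 5·16=80, R→Tring 5·5=25, S→Tring 2·19=38, T→Irby 5·22=110, U→Irby 2·23=46. Service 347; fixed 80; total 427.
{Tring, Holm, Irby}: service 332 + fixed 107 = 439
{Holm, Irby}: P→Holm 7·8=56, Q→Irby 5·16=80, R→Holm 2·5=10, S→Holm 5·19=95, T→Irby 5·22=110, U→Irby 2·23=46. Service 397; fixed 60; total 457.
{Brent, Tring, Holm, Ashby, Irby, Pell}: P→Tring 6·8=48, Q→Irby 5·16=80, R→Holm 2·5=10, S→Tring 2·19=38, T→Ashby 5·22=110, U→Irby 2·23=46. Service 332; fixed 246; total 578.
No other subset beats 427.

Open Tring and Irby; minimum total cost 427.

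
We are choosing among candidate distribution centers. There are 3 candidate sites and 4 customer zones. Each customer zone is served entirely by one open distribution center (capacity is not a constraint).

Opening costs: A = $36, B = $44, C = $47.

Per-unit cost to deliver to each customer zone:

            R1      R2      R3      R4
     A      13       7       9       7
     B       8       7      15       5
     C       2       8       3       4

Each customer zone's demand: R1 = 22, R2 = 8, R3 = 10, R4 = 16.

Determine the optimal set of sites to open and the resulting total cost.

Open C only; minimum total cost 249.

For any fixed open set, each customer zone goes to its cheapest open site; total = fixed + service.
{C}: R1→C 2·22=44, R2→C 8·8=64, R3→C 3·10=30, R4→C 4·16=64. Service 202; fixed 47; total 249.
{A, C}: service 194 + fixed 83 = 277
{B, C}: R1→C 2·22=44, R2→B 7·8=56, R3→C 3·10=30, R4→C 4·16=64. Service 194; fixed 91; total 285.
{A, B, C}: R1→C 2·22=44, R2→A 7·8=56, R3→C 3·10=30, R4→C 4·16=64. Service 194; fixed 127; total 321.
No other subset beats 249.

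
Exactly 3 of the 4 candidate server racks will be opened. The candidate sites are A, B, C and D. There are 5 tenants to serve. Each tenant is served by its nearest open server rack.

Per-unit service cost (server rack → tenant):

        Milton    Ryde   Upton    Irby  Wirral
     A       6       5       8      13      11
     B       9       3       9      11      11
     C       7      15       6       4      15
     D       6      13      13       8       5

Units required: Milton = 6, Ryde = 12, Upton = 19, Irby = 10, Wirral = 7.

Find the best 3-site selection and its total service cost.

Choose B, C and D; total service cost 261.

With exactly 3 open, each tenant uses its cheapest among the chosen.
{B, C, D}: Milton→D 6·6=36, Ryde→B 3·12=36, Upton→C 6·19=114, Irby→C 4·10=40, Wirral→D 5·7=35. Service cost 261.
{A, C, D}: service cost 285
{A, B, C}: service cost 303
Among all 4 size-3 choices, {B, C, D} is lowest.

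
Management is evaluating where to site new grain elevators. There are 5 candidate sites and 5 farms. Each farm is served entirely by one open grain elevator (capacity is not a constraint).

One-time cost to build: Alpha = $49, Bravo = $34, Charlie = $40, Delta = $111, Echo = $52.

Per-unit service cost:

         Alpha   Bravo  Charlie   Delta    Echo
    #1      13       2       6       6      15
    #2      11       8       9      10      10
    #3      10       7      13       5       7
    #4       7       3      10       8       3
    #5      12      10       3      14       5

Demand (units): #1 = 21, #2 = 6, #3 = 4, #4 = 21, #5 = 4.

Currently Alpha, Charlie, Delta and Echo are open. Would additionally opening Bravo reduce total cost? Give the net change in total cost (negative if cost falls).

Yes — net change −56 (cost falls by 56).

Current service cost with {Alpha, Charlie, Delta, Echo}: 275.
Adding Bravo: each farm re-picks its cheapest; new service cost 185, saving 90.
Extra fixed cost: 34. Net change = 34 − 90 = -56.
(Totals: 527 → 471.)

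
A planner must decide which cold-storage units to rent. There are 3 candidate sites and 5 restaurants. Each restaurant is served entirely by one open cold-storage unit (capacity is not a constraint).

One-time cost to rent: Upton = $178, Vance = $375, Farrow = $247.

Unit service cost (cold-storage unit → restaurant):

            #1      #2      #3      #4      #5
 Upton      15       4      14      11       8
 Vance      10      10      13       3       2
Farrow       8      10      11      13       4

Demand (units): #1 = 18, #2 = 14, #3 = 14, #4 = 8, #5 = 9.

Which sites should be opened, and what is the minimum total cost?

For any fixed open set, each restaurant goes to its cheapest open site; total = fixed + service.
{Farrow}: #1→Farrow 8·18=144, #2→Farrow 10·14=140, #3→Farrow 11·14=154, #4→Farrow 13·8=104, #5→Farrow 4·9=36. Service 578; fixed 247; total 825.
{Upton}: service 682 + fixed 178 = 860
{Upton, Farrow}: #1→Farrow 8·18=144, #2→Upton 4·14=56, #3→Farrow 11·14=154, #4→Upton 11·8=88, #5→Farrow 4·9=36. Service 478; fixed 425; total 903.
{Upton, Vance, Farrow}: service 396 + fixed 800 = 1196
No other subset beats 825.

Open Farrow only; minimum total cost 825.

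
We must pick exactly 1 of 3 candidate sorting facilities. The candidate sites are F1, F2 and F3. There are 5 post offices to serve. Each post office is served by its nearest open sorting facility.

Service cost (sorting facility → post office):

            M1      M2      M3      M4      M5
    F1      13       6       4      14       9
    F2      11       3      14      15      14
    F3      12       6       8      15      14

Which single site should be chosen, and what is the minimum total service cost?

With exactly 1 open, each post office uses its cheapest among the chosen.
{F1}: M1→F1 13, M2→F1 6, M3→F1 4, M4→F1 14, M5→F1 9. Service cost 46.
{F3}: service cost 55
{F2}: service cost 57
Among all 3 size-1 choices, {F1} is lowest.

Choose F1 only; total service cost 46.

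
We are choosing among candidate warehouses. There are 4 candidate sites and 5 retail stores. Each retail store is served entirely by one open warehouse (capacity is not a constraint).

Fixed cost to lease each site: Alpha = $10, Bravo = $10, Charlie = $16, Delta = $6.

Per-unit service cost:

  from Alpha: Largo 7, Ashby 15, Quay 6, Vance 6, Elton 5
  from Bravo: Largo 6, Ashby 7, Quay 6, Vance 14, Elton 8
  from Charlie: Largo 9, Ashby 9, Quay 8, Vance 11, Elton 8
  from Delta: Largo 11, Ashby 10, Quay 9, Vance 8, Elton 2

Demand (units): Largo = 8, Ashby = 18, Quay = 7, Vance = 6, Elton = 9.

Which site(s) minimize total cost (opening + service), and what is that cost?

For any fixed open set, each retail store goes to its cheapest open site; total = fixed + service.
{Alpha, Bravo, Delta}: Largo→Bravo 6·8=48, Ashby→Bravo 7·18=126, Quay→Alpha 6·7=42, Vance→Alpha 6·6=36, Elton→Delta 2·9=18. Service 270; fixed 26; total 296.
{Bravo, Delta}: service 282 + fixed 16 = 298
{Alpha, Bravo, Charlie, Delta}: service 270 + fixed 42 = 312
{Delta}: Largo→Delta 11·8=88, Ashby→Delta 10·18=180, Quay→Delta 9·7=63, Vance→Delta 8·6=48, Elton→Delta 2·9=18. Service 397; fixed 6; total 403.
(All 15 nonempty subsets were checked; Alpha, Bravo and Delta is lowest.)

Open Alpha, Bravo and Delta; minimum total cost 296.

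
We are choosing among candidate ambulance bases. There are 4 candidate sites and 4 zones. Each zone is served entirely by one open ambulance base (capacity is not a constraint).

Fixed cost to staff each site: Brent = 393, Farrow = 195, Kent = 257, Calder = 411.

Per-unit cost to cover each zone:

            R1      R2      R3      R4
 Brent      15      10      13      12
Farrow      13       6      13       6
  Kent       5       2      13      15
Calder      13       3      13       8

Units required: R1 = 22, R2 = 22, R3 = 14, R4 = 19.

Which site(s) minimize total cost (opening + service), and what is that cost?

For any fixed open set, each zone goes to its cheapest open site; total = fixed + service.
{Kent}: R1→Kent 5·22=110, R2→Kent 2·22=44, R3→Kent 13·14=182, R4→Kent 15·19=285. Service 621; fixed 257; total 878.
{Farrow, Kent}: R1→Kent 5·22=110, R2→Kent 2·22=44, R3→Farrow 13·14=182, R4→Farrow 6·19=114. Service 450; fixed 452; total 902.
{Farrow}: R1→Farrow 13·22=286, R2→Farrow 6·22=132, R3→Farrow 13·14=182, R4→Farrow 6·19=114. Service 714; fixed 195; total 909.
{Brent, Farrow, Kent, Calder}: service 450 + fixed 1256 = 1706
No other subset beats 878.

Open Kent only; minimum total cost 878.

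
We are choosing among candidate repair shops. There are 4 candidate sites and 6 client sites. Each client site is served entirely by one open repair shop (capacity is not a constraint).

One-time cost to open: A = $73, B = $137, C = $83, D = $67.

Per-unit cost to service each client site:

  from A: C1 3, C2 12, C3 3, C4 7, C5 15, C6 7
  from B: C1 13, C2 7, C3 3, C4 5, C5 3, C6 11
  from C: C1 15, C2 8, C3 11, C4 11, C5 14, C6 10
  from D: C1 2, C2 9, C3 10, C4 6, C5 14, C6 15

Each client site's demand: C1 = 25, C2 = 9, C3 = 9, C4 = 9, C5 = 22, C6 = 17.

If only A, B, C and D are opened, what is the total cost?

Each client site is assigned to its cheapest site among the open ones.
{A, B, C, D}: C1→D 2·25=50, C2→B 7·9=63, C3→A 3·9=27, C4→B 5·9=45, C5→B 3·22=66, C6→A 7·17=119. Service 370; fixed 360; total 730.

Total cost: 730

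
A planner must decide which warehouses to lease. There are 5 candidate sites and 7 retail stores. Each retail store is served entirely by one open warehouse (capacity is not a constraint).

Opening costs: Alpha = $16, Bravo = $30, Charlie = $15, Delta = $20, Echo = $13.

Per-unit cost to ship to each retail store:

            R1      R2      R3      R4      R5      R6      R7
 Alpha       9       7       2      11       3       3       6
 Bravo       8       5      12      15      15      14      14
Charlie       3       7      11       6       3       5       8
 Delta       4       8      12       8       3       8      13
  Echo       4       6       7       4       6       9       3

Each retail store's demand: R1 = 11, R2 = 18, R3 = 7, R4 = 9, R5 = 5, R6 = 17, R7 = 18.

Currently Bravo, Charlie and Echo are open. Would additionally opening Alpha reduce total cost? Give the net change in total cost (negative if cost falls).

Yes — net change −53 (cost falls by 53).

Current service cost with {Bravo, Charlie, Echo}: 362.
Adding Alpha: each retail store re-picks its cheapest; new service cost 293, saving 69.
Extra fixed cost: 16. Net change = 16 − 69 = -53.
(Totals: 420 → 367.)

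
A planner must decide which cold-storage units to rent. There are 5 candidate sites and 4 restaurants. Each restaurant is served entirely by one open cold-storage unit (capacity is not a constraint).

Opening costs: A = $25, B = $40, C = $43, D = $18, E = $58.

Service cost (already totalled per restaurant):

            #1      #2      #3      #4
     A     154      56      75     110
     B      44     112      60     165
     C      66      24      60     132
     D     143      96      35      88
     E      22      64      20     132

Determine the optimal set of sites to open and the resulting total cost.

Open D and E; minimum total cost 270.

For any fixed open set, each restaurant goes to its cheapest open site; total = fixed + service.
{D, E}: #1→E 22, #2→E 64, #3→E 20, #4→D 88. Service 194; fixed 76; total 270.
{C, D, E}: service 154 + fixed 119 = 273
{C, D}: service 213 + fixed 61 = 274
{A, B, C, D, E}: service 154 + fixed 184 = 338
No other subset beats 270.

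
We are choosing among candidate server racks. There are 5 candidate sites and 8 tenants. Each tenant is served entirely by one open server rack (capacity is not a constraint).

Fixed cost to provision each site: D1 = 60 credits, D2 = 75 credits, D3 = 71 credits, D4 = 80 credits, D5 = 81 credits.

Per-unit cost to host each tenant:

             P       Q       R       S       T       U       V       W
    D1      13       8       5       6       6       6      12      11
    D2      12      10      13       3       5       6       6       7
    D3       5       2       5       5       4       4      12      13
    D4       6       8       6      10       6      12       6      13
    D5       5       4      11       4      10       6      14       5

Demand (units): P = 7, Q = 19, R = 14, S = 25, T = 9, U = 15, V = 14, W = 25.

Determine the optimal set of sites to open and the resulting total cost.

For any fixed open set, each tenant goes to its cheapest open site; total = fixed + service.
{D2, D3}: P→D3 5·7=35, Q→D3 2·19=38, R→D3 5·14=70, S→D2 3·25=75, T→D3 4·9=36, U→D3 4·15=60, V→D2 6·14=84, W→D2 7·25=175. Service 573; fixed 146; total 719.
{D2, D3, D5}: P→D3 5·7=35, Q→D3 2·19=38, R→D3 5·14=70, S→D2 3·25=75, T→D3 4·9=36, U→D3 4·15=60, V→D2 6·14=84, W→D5 5·25=125. Service 523; fixed 227; total 750.
{D1, D2, D3}: P→D3 5·7=35, Q→D3 2·19=38, R→D1 5·14=70, S→D2 3·25=75, T→D3 4·9=36, U→D3 4·15=60, V→D2 6·14=84, W→D2 7·25=175. Service 573; fixed 206; total 779.
{D1, D2, D3, D4, D5}: service 523 + fixed 367 = 890
No other subset beats 719.

Open D2 and D3; minimum total cost 719.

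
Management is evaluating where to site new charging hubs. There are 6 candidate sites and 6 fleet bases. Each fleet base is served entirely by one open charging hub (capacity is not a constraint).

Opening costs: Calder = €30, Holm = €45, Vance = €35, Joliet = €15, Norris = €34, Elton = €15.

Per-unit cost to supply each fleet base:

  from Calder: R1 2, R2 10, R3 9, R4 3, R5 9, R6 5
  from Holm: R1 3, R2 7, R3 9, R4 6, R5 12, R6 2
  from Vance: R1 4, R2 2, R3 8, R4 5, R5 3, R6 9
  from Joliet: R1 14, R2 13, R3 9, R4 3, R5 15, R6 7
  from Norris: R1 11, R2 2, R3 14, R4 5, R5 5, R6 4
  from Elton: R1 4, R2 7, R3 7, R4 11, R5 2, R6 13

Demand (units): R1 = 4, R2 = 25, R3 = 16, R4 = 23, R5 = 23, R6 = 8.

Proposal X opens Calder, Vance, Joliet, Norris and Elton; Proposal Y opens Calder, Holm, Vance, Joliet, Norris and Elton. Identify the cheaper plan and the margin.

Proposal X is cheaper by 29.

Proposal X: {Calder, Vance, Joliet, Norris, Elton}: R1→Calder 2·4=8, R2→Vance 2·25=50, R3→Elton 7·16=112, R4→Calder 3·23=69, R5→Elton 2·23=46, R6→Norris 4·8=32. Service 317; fixed 129; total 446.
Proposal Y: {Calder, Holm, Vance, Joliet, Norris, Elton}: R1→Calder 2·4=8, R2→Vance 2·25=50, R3→Elton 7·16=112, R4→Calder 3·23=69, R5→Elton 2·23=46, R6→Holm 2·8=16. Service 301; fixed 174; total 475.
Difference: |446 − 475| = 29.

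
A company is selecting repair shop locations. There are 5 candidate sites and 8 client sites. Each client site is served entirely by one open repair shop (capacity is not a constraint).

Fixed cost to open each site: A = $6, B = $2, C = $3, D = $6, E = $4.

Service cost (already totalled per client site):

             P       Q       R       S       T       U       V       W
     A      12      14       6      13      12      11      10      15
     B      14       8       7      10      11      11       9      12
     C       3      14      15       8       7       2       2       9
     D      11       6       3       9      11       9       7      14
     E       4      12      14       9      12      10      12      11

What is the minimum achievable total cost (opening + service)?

Minimum total cost: 49

For any fixed open set, each client site goes to its cheapest open site; total = fixed + service.
{C, D}: P→C 3, Q→D 6, R→D 3, S→C 8, T→C 7, U→C 2, V→C 2, W→C 9. Service 40; fixed 9; total 49.
{B, C}: service 46 + fixed 5 = 51
{B, C, D}: service 40 + fixed 11 = 51
{A, B, C, D, E}: service 40 + fixed 21 = 61
No other subset beats 49.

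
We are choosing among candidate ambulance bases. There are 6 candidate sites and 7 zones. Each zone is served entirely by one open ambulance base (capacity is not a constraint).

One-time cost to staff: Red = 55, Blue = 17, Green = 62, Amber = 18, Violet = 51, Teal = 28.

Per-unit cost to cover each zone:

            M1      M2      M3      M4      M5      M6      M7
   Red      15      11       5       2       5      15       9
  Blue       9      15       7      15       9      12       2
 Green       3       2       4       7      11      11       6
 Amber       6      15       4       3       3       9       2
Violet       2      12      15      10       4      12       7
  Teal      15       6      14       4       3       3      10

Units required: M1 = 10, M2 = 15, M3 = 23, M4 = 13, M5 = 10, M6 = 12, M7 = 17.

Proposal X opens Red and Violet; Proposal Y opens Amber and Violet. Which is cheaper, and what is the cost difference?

Proposal X: {Red, Violet}: M1→Violet 2·10=20, M2→Red 11·15=165, M3→Red 5·23=115, M4→Red 2·13=26, M5→Violet 4·10=40, M6→Violet 12·12=144, M7→Violet 7·17=119. Service 629; fixed 106; total 735.
Proposal Y: {Amber, Violet}: M1→Violet 2·10=20, M2→Violet 12·15=180, M3→Amber 4·23=92, M4→Amber 3·13=39, M5→Amber 3·10=30, M6→Amber 9·12=108, M7→Amber 2·17=34. Service 503; fixed 69; total 572.
Difference: |735 − 572| = 163.

Proposal Y is cheaper by 163.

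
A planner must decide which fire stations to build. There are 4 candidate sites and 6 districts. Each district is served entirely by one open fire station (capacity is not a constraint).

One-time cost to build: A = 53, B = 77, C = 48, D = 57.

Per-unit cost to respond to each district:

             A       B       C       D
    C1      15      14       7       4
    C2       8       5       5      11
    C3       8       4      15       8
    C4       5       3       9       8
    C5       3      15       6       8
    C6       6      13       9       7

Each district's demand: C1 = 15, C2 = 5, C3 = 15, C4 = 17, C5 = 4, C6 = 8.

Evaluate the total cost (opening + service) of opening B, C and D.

Total cost: 458

Each district is assigned to its cheapest site among the open ones.
{B, C, D}: C1→D 4·15=60, C2→B 5·5=25, C3→B 4·15=60, C4→B 3·17=51, C5→C 6·4=24, C6→D 7·8=56. Service 276; fixed 182; total 458.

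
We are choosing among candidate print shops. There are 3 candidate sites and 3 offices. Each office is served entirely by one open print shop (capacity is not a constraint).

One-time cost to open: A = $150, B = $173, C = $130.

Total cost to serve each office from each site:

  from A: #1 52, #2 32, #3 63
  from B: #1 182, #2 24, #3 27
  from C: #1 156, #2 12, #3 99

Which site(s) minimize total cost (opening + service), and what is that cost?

Open A only; minimum total cost 297.

For any fixed open set, each office goes to its cheapest open site; total = fixed + service.
{A}: #1→A 52, #2→A 32, #3→A 63. Service 147; fixed 150; total 297.
{C}: #1→C 156, #2→C 12, #3→C 99. Service 267; fixed 130; total 397.
{B}: #1→B 182, #2→B 24, #3→B 27. Service 233; fixed 173; total 406.
{A, B, C}: #1→A 52, #2→C 12, #3→B 27. Service 91; fixed 453; total 544.
(All 7 nonempty subsets were checked; A only is lowest.)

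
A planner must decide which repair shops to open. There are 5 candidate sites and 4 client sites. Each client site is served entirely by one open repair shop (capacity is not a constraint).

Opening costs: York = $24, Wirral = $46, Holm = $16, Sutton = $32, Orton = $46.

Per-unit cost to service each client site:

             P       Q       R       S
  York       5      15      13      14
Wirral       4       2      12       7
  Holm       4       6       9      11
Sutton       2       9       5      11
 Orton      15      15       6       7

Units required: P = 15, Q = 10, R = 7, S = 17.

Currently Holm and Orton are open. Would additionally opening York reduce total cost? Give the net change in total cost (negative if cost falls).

No — net change +24 (cost rises by 24).

Current service cost with {Holm, Orton}: 281.
Adding York: each client site re-picks its cheapest; new service cost 281, saving 0.
Extra fixed cost: 24. Net change = 24 − 0 = 24.
(Totals: 343 → 367.)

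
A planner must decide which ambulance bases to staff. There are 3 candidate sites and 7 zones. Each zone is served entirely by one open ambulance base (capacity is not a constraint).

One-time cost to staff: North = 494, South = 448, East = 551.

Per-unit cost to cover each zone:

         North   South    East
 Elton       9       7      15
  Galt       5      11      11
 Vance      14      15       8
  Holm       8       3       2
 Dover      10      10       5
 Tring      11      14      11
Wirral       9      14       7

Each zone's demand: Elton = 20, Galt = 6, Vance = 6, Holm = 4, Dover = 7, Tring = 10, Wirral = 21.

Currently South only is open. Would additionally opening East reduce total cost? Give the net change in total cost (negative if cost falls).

No — net change +293 (cost rises by 293).

Current service cost with {South}: 812.
Adding East: each zone re-picks its cheapest; new service cost 554, saving 258.
Extra fixed cost: 551. Net change = 551 − 258 = 293.
(Totals: 1260 → 1553.)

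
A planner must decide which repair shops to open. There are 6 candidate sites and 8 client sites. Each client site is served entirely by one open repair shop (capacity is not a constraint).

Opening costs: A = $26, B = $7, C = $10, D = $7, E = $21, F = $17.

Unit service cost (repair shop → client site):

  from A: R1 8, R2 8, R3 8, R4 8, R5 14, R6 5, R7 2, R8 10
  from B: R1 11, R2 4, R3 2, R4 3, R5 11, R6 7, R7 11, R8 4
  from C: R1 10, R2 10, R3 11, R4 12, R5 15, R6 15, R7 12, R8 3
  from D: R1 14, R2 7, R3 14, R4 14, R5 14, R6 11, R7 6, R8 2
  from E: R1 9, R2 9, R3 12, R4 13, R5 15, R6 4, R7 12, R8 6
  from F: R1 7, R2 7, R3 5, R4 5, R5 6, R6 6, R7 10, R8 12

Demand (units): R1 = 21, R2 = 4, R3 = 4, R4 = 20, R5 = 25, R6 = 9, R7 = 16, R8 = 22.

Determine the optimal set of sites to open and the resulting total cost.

Open A, B, D and F; minimum total cost 559.

For any fixed open set, each client site goes to its cheapest open site; total = fixed + service.
{A, B, D, F}: R1→F 7·21=147, R2→B 4·4=16, R3→B 2·4=8, R4→B 3·20=60, R5→F 6·25=150, R6→A 5·9=45, R7→A 2·16=32, R8→D 2·22=44. Service 502; fixed 57; total 559.
{A, B, C, D, F}: service 502 + fixed 67 = 569
{A, B, D, E, F}: service 493 + fixed 78 = 571
{A, B, C, D, E, F}: R1→F 7·21=147, R2→B 4·4=16, R3→B 2·4=8, R4→B 3·20=60, R5→F 6·25=150, R6→E 4·9=36, R7→A 2·16=32, R8→D 2·22=44. Service 493; fixed 88; total 581.
No other subset beats 559.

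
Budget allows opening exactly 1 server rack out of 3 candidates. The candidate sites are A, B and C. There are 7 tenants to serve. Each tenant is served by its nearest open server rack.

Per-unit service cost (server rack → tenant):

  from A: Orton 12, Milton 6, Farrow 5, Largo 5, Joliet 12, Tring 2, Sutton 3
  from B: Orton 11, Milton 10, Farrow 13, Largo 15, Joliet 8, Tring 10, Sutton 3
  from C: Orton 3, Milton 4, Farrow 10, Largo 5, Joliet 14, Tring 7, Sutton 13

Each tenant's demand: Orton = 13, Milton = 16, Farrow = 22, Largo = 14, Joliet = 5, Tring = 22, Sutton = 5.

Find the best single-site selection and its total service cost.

Choose A only; total service cost 551.

With exactly 1 open, each tenant uses its cheapest among the chosen.
{A}: Orton→A 12·13=156, Milton→A 6·16=96, Farrow→A 5·22=110, Largo→A 5·14=70, Joliet→A 12·5=60, Tring→A 2·22=44, Sutton→A 3·5=15. Service cost 551.
{C}: service cost 682
{B}: service cost 1074
Among all 3 size-1 choices, {A} is lowest.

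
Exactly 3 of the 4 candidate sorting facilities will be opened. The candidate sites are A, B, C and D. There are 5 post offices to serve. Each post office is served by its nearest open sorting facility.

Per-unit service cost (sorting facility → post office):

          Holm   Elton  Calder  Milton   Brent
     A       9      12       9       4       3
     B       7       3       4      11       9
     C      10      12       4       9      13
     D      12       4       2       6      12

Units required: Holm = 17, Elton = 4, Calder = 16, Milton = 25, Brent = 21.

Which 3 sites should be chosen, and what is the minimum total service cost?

With exactly 3 open, each post office uses its cheapest among the chosen.
{A, B, D}: Holm→B 7·17=119, Elton→B 3·4=12, Calder→D 2·16=32, Milton→A 4·25=100, Brent→A 3·21=63. Service cost 326.
{A, B, C}: service cost 358
{A, C, D}: service cost 364
Among all 4 size-3 choices, {A, B, D} is lowest.

Choose A, B and D; total service cost 326.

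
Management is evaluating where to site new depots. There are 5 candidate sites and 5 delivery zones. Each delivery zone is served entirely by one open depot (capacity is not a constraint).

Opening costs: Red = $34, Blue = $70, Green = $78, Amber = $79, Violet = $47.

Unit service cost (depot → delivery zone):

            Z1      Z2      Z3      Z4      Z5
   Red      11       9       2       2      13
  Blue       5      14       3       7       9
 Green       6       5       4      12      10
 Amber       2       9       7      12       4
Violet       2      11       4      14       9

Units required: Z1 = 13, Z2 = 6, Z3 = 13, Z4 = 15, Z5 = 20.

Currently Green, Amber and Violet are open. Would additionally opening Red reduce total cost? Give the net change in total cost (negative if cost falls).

Current service cost with {Green, Amber, Violet}: 368.
Adding Red: each delivery zone re-picks its cheapest; new service cost 192, saving 176.
Extra fixed cost: 34. Net change = 34 − 176 = -142.
(Totals: 572 → 430.)

Yes — net change −142 (cost falls by 142).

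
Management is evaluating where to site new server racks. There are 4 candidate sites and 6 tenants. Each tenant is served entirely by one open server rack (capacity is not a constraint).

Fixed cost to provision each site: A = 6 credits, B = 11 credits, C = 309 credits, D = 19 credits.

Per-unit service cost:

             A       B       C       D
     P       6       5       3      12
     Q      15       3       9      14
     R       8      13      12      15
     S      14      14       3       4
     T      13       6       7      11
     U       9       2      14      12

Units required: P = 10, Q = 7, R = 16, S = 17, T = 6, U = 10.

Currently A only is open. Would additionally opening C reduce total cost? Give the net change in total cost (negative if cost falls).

Current service cost with {A}: 699.
Adding C: each tenant re-picks its cheapest; new service cost 404, saving 295.
Extra fixed cost: 309. Net change = 309 − 295 = 14.
(Totals: 705 → 719.)

No — net change +14 (cost rises by 14).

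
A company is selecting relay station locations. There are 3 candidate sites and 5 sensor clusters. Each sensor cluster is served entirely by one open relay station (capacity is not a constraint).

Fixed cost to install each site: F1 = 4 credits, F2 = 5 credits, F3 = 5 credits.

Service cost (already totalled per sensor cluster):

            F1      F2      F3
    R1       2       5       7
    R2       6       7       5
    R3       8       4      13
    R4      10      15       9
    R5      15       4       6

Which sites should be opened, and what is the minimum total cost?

Open F1 and F2; minimum total cost 35.

For any fixed open set, each sensor cluster goes to its cheapest open site; total = fixed + service.
{F1, F2}: R1→F1 2, R2→F1 6, R3→F2 4, R4→F1 10, R5→F2 4. Service 26; fixed 9; total 35.
{F2, F3}: R1→F2 5, R2→F3 5, R3→F2 4, R4→F3 9, R5→F2 4. Service 27; fixed 10; total 37.
{F1, F2, F3}: R1→F1 2, R2→F3 5, R3→F2 4, R4→F3 9, R5→F2 4. Service 24; fixed 14; total 38.
{F1}: R1→F1 2, R2→F1 6, R3→F1 8, R4→F1 10, R5→F1 15. Service 41; fixed 4; total 45.
(All 7 nonempty subsets were checked; F1 and F2 is lowest.)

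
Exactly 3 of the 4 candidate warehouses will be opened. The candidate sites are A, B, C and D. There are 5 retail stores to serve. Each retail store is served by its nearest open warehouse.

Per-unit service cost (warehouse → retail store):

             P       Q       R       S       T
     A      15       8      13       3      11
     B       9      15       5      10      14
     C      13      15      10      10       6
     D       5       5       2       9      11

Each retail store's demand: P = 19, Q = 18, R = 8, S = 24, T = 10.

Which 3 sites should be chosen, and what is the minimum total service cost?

Choose A, C and D; total service cost 333.

With exactly 3 open, each retail store uses its cheapest among the chosen.
{A, C, D}: P→D 5·19=95, Q→D 5·18=90, R→D 2·8=16, S→A 3·24=72, T→C 6·10=60. Service cost 333.
{A, B, D}: service cost 383
{B, C, D}: service cost 477
Among all 4 size-3 choices, {A, C, D} is lowest.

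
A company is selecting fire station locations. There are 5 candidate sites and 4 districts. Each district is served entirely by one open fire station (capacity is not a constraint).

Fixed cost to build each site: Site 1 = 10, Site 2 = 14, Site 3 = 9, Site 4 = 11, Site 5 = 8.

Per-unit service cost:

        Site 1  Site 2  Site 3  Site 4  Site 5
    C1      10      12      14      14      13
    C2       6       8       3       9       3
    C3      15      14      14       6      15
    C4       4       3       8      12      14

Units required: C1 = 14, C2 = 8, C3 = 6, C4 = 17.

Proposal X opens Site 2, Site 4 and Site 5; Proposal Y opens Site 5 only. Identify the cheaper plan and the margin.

Proposal X: {Site 2, Site 4, Site 5}: C1→Site 2 12·14=168, C2→Site 5 3·8=24, C3→Site 4 6·6=36, C4→Site 2 3·17=51. Service 279; fixed 33; total 312.
Proposal Y: {Site 5}: C1→Site 5 13·14=182, C2→Site 5 3·8=24, C3→Site 5 15·6=90, C4→Site 5 14·17=238. Service 534; fixed 8; total 542.
Difference: |312 − 542| = 230.

Proposal X is cheaper by 230.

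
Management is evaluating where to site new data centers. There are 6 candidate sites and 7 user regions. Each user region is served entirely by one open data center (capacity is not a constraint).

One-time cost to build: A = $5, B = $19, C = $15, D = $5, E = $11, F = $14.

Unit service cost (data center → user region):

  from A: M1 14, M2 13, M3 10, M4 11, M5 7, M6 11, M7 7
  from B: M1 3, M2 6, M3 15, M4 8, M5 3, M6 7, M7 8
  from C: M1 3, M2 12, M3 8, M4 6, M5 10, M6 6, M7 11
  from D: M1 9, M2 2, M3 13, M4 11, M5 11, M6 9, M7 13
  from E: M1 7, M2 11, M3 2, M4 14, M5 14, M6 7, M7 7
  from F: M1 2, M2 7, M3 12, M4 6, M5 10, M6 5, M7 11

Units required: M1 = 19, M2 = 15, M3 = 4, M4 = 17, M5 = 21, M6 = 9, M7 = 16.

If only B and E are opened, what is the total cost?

Each user region is assigned to its cheapest site among the open ones.
{B, E}: M1→B 3·19=57, M2→B 6·15=90, M3→E 2·4=8, M4→B 8·17=136, M5→B 3·21=63, M6→B 7·9=63, M7→E 7·16=112. Service 529; fixed 30; total 559.

Total cost: 559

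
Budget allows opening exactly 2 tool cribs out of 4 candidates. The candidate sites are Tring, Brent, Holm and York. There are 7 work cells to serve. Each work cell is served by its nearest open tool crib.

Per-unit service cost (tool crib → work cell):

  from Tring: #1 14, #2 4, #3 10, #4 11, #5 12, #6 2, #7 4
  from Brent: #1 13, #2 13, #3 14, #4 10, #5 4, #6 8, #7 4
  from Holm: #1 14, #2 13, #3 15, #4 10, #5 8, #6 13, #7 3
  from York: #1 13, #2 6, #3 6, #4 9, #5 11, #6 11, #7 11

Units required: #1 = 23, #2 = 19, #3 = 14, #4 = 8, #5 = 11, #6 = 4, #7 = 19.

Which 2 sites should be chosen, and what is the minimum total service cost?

With exactly 2 open, each work cell uses its cheapest among the chosen.
{Brent, York}: #1→Brent 13·23=299, #2→York 6·19=114, #3→York 6·14=84, #4→York 9·8=72, #5→Brent 4·11=44, #6→Brent 8·4=32, #7→Brent 4·19=76. Service cost 721.
{Tring, Brent}: service cost 723
{Tring, York}: service cost 736
Among all 6 size-2 choices, {Brent, York} is lowest.

Choose Brent and York; total service cost 721.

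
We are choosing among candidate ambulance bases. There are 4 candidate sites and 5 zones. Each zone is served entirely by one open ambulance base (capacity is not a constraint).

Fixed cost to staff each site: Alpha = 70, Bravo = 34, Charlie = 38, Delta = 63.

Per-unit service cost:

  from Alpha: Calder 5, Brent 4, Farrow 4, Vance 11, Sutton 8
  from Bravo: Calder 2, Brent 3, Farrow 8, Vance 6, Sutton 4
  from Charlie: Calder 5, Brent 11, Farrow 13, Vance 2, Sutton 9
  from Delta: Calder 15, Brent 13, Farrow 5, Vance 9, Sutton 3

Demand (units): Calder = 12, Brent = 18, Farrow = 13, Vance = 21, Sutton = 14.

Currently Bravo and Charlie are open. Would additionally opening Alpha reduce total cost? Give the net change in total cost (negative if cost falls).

No — net change +18 (cost rises by 18).

Current service cost with {Bravo, Charlie}: 280.
Adding Alpha: each zone re-picks its cheapest; new service cost 228, saving 52.
Extra fixed cost: 70. Net change = 70 − 52 = 18.
(Totals: 352 → 370.)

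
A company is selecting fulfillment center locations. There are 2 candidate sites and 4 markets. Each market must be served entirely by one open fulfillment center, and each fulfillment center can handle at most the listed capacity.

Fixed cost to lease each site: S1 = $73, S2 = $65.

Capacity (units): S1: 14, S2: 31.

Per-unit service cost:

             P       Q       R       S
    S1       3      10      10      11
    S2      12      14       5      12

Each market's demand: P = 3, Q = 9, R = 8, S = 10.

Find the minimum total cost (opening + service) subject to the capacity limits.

Minimum total cost: 387

Open {S2}: P→S2 12·3=36, Q→S2 14·9=126, R→S2 5·8=40, S→S2 12·10=120.
Loads: S2 carries 30/31. Service 322; fixed 65; total 387.
Next best feasible plan costs 397.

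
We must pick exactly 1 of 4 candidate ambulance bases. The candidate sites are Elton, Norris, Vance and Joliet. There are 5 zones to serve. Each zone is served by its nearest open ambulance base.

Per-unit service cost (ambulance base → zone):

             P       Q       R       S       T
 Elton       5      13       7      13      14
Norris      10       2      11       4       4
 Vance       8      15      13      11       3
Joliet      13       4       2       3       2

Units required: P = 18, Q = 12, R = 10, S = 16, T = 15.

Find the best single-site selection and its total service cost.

With exactly 1 open, each zone uses its cheapest among the chosen.
{Joliet}: P→Joliet 13·18=234, Q→Joliet 4·12=48, R→Joliet 2·10=20, S→Joliet 3·16=48, T→Joliet 2·15=30. Service cost 380.
{Norris}: service cost 438
{Vance}: service cost 675
Among all 4 size-1 choices, {Joliet} is lowest.

Choose Joliet only; total service cost 380.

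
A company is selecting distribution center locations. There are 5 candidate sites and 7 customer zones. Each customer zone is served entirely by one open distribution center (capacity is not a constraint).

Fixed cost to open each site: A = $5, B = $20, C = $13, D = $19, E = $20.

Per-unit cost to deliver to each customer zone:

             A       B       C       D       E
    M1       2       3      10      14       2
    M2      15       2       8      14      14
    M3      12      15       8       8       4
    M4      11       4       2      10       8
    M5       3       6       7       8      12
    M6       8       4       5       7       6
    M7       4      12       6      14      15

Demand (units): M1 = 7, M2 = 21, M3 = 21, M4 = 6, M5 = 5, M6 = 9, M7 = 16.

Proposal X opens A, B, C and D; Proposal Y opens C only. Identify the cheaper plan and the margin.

Proposal X: {A, B, C, D}: M1→A 2·7=14, M2→B 2·21=42, M3→C 8·21=168, M4→C 2·6=12, M5→A 3·5=15, M6→B 4·9=36, M7→A 4·16=64. Service 351; fixed 57; total 408.
Proposal Y: {C}: M1→C 10·7=70, M2→C 8·21=168, M3→C 8·21=168, M4→C 2·6=12, M5→C 7·5=35, M6→C 5·9=45, M7→C 6·16=96. Service 594; fixed 13; total 607.
Difference: |408 − 607| = 199.

Proposal X is cheaper by 199.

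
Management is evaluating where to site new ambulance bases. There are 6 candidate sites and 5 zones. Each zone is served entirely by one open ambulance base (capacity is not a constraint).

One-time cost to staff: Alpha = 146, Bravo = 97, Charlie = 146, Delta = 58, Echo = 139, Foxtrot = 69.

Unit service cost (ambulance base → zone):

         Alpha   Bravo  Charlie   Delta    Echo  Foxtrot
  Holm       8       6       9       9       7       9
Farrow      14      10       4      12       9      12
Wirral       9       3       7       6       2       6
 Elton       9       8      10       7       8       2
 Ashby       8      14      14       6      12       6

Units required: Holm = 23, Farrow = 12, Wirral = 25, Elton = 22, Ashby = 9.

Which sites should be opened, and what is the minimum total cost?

For any fixed open set, each zone goes to its cheapest open site; total = fixed + service.
{Bravo, Foxtrot}: Holm→Bravo 6·23=138, Farrow→Bravo 10·12=120, Wirral→Bravo 3·25=75, Elton→Foxtrot 2·22=44, Ashby→Foxtrot 6·9=54. Service 431; fixed 166; total 597.
{Echo, Foxtrot}: service 417 + fixed 208 = 625
{Bravo, Delta, Foxtrot}: Holm→Bravo 6·23=138, Farrow→Bravo 10·12=120, Wirral→Bravo 3·25=75, Elton→Foxtrot 2·22=44, Ashby→Delta 6·9=54. Service 431; fixed 224; total 655.
{Alpha, Bravo, Charlie, Delta, Echo, Foxtrot}: service 334 + fixed 655 = 989
No other subset beats 597.

Open Bravo and Foxtrot; minimum total cost 597.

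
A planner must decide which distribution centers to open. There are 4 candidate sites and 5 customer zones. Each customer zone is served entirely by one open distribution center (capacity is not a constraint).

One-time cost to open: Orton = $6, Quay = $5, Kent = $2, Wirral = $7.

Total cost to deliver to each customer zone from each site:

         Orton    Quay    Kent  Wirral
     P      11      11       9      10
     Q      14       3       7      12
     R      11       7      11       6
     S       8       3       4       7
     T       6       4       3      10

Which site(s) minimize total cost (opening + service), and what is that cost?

For any fixed open set, each customer zone goes to its cheapest open site; total = fixed + service.
{Quay, Kent}: P→Kent 9, Q→Quay 3, R→Quay 7, S→Quay 3, T→Kent 3. Service 25; fixed 7; total 32.
{Quay}: P→Quay 11, Q→Quay 3, R→Quay 7, S→Quay 3, T→Quay 4. Service 28; fixed 5; total 33.
{Kent}: service 34 + fixed 2 = 36
{Orton, Quay, Kent, Wirral}: P→Kent 9, Q→Quay 3, R→Wirral 6, S→Quay 3, T→Kent 3. Service 24; fixed 20; total 44.
No other subset beats 32.

Open Quay and Kent; minimum total cost 32.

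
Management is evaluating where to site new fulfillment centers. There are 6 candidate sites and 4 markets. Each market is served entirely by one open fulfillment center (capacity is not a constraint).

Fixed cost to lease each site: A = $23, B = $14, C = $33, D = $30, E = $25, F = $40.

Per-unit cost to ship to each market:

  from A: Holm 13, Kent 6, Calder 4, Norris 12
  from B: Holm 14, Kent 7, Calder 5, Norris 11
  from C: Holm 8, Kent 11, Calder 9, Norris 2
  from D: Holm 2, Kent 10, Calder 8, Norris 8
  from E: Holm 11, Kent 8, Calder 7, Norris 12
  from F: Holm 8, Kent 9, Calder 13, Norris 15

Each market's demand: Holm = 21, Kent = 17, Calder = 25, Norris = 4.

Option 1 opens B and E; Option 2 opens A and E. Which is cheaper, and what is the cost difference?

Option 1: {B, E}: Holm→E 11·21=231, Kent→B 7·17=119, Calder→B 5·25=125, Norris→B 11·4=44. Service 519; fixed 39; total 558.
Option 2: {A, E}: Holm→E 11·21=231, Kent→A 6·17=102, Calder→A 4·25=100, Norris→A 12·4=48. Service 481; fixed 48; total 529.
Difference: |558 − 529| = 29.

Option 2 is cheaper by 29.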